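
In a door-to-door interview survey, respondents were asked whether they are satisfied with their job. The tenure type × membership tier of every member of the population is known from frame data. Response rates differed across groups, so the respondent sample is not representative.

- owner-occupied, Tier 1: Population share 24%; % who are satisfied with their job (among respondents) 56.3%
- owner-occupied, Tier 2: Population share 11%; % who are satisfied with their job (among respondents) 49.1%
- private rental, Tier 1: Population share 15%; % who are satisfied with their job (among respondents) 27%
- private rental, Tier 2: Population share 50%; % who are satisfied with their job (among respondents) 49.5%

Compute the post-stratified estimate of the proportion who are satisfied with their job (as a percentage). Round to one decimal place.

Each cell contributes population-share × respondent value:
  owner-occupied, Tier 1: 0.24 × 56.3 = 13.512
  owner-occupied, Tier 2: 0.11 × 49.1 = 5.401
  private rental, Tier 1: 0.15 × 27 = 4.05
  private rental, Tier 2: 0.5 × 49.5 = 24.75
Post-stratified estimate = 47.713 → 47.7%.

47.7%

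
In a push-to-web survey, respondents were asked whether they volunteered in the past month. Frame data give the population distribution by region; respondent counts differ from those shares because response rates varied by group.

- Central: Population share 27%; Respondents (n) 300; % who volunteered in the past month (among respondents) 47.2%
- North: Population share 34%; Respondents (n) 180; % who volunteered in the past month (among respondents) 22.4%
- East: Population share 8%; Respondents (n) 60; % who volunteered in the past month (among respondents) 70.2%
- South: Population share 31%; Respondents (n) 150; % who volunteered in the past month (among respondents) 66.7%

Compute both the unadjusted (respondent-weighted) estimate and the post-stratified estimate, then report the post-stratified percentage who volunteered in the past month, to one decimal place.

Naive respondent-only estimate (weights = respondent counts):
  (300/690)×47.2 + (180/690)×22.4 + (60/690)×70.2 + (150/690)×66.7 = 46.9696%
Post-stratifying to population shares instead:
  0.27×47.2 + 0.34×22.4 + 0.08×70.2 + 0.31×66.7 = 46.653%

46.7%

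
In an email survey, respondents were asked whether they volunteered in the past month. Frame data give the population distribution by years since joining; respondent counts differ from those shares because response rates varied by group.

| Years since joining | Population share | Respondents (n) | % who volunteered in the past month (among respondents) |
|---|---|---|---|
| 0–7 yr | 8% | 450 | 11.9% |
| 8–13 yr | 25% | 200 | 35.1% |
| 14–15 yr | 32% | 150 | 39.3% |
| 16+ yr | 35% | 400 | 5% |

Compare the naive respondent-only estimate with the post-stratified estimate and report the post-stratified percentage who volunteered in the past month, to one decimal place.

Without adjustment, the pooled respondent share is:
  (450/1200)×11.9 + (200/1200)×35.1 + (150/1200)×39.3 + (400/1200)×5 = 16.8917%
Reweighting by population years since joining shares:
  0.08×11.9 + 0.25×35.1 + 0.32×39.3 + 0.35×5 = 24.053%

24.1%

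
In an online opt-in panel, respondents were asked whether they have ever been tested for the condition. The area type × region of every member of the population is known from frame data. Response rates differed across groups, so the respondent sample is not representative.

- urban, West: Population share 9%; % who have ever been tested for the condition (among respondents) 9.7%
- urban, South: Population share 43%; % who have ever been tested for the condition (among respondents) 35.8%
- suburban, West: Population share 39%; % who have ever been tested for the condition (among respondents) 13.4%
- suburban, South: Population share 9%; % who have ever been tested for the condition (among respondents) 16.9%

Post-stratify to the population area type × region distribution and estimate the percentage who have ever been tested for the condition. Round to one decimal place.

23.0%

Each cell contributes population-share × respondent value:
  urban, West: 0.09 × 9.7 = 0.873
  urban, South: 0.43 × 35.8 = 15.394
  suburban, West: 0.39 × 13.4 = 5.226
  suburban, South: 0.09 × 16.9 = 1.521
Post-stratified estimate = 23.014 → 23.0%.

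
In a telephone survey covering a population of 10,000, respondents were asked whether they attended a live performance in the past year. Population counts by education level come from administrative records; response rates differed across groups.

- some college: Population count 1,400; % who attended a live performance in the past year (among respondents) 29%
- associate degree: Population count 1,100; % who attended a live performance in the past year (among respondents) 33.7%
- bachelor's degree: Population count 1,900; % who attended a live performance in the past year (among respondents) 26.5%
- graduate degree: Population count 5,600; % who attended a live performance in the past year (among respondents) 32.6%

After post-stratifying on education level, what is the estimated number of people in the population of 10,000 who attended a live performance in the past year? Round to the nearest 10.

Each cell contributes its population count × the respondent rate:
  some college: 1,400 × 29% = 406
  associate degree: 1,100 × 33.7% = 370.7
  bachelor's degree: 1,900 × 26.5% = 503.5
  graduate degree: 5,600 × 32.6% = 1825.6
Estimated total = 3105.8 → 3,110.

3,110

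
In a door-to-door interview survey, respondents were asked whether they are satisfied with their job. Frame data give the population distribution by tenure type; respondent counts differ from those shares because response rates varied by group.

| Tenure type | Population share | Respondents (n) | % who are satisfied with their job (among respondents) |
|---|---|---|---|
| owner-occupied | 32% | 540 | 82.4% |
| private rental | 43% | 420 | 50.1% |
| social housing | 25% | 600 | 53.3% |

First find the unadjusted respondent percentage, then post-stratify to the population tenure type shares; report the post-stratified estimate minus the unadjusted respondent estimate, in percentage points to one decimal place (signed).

Without adjustment, the pooled respondent share is:
  (540/1560)×82.4 + (420/1560)×50.1 + (600/1560)×53.3 = 62.5115%
Reweighting by population tenure type shares:
  0.32×82.4 + 0.43×50.1 + 0.25×53.3 = 61.236%
Difference = 61.236 − 62.5115 = -1.2755 pp.

-1.3 percentage points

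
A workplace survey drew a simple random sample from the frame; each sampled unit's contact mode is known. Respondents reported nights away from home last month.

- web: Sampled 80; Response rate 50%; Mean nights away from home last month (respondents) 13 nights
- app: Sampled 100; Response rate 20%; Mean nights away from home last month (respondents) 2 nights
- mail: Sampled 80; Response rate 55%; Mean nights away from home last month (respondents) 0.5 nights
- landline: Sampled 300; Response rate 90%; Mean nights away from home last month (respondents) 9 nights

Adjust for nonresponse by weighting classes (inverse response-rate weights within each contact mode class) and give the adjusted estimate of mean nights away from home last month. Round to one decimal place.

7.1

Inverse-response-rate weighting restores each class to its sampled count, so class totals weight by n_sampled:
  web: 80 × 13 = 1040
  app: 100 × 2 = 200
  mail: 80 × 0.5 = 40
  landline: 300 × 9 = 2700
Adjusted estimate = 3980 / 560 = 7.10714 → 7.1.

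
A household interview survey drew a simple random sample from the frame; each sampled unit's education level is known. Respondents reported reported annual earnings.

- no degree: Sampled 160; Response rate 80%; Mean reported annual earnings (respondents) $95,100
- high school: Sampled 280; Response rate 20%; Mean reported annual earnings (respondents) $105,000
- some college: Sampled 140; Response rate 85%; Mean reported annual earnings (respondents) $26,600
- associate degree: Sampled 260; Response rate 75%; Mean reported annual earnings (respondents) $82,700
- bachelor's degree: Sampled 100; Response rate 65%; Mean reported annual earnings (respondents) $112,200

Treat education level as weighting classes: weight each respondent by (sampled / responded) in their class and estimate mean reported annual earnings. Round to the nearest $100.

With weight = n_sampled/n_responded per class, the weighted class total is n_sampled:
  no degree: 160 × 95,100 = 15,216,000
  high school: 280 × 105,000 = 29,400,000
  some college: 140 × 26,600 = 3,724,000
  associate degree: 260 × 82,700 = 21,502,000
  bachelor's degree: 100 × 112,200 = 11,220,000
Adjusted estimate = 81,062,000 / 940 = 86236.2 → $86,200.

$86,200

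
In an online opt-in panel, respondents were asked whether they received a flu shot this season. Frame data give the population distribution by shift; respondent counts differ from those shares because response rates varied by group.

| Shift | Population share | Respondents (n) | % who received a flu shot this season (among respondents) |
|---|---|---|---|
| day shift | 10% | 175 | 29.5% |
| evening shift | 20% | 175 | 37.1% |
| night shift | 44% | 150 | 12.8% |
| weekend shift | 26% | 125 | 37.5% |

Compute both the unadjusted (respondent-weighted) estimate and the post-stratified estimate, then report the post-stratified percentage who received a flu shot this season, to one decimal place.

Without adjustment, the pooled respondent share is:
  (175/625)×29.5 + (175/625)×37.1 + (150/625)×12.8 + (125/625)×37.5 = 29.22%
Post-stratified estimate weights by population shares:
  0.1×29.5 + 0.2×37.1 + 0.44×12.8 + 0.26×37.5 = 25.752%

25.8%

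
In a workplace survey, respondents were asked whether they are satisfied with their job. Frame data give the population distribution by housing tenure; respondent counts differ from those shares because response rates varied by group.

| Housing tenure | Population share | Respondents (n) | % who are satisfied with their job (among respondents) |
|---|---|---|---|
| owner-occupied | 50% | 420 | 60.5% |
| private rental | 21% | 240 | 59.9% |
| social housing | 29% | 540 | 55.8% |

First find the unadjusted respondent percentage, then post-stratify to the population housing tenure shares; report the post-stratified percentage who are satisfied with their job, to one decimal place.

Without adjustment, the pooled respondent share is:
  (420/1200)×60.5 + (240/1200)×59.9 + (540/1200)×55.8 = 58.265%
Post-stratified estimate weights by population shares:
  0.5×60.5 + 0.21×59.9 + 0.29×55.8 = 59.011%

59.0%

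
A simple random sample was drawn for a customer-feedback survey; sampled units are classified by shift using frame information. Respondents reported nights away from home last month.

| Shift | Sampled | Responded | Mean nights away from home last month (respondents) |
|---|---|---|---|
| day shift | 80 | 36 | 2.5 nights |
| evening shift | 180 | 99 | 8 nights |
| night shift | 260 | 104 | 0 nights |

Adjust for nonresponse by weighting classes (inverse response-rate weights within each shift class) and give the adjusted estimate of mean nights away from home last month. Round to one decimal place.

3.2

Class response rates: day shift 36/80 = 45%, evening shift 99/180 = 55%, night shift 104/260 = 40%.
Each respondent's weight = sampled/responded in their class; summing within a class gives n_sampled, so:
  day shift: 80 × 2.5 = 200
  evening shift: 180 × 8 = 1440
  night shift: 260 × 0 = 0
Adjusted estimate = 1640 / 520 = 3.15385 → 3.2.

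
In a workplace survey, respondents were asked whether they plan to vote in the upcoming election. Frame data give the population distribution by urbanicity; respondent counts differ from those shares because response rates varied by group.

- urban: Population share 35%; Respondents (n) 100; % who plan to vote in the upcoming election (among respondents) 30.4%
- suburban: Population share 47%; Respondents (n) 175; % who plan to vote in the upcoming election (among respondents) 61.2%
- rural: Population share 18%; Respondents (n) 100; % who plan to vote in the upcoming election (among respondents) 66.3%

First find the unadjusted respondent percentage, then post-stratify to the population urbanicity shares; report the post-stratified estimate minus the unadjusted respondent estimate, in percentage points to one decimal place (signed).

Unadjusted (pooled respondent) estimate weights by respondent counts:
  (100/375)×30.4 + (175/375)×61.2 + (100/375)×66.3 = 54.3467%
Post-stratified estimate weights by population shares:
  0.35×30.4 + 0.47×61.2 + 0.18×66.3 = 51.338%
Difference = 51.338 − 54.3467 = -3.0087 pp.

-3.0 percentage points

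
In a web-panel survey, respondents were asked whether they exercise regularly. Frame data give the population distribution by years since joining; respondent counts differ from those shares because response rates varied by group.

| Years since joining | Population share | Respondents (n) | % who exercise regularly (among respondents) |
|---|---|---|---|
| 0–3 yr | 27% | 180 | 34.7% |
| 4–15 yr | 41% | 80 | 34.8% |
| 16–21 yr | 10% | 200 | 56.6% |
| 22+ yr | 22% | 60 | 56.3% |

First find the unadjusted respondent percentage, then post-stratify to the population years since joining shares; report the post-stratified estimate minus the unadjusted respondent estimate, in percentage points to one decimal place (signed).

-3.9 percentage points

Without adjustment, the pooled respondent share is:
  (180/520)×34.7 + (80/520)×34.8 + (200/520)×56.6 + (60/520)×56.3 = 45.6308%
Reweighting by population years since joining shares:
  0.27×34.7 + 0.41×34.8 + 0.1×56.6 + 0.22×56.3 = 41.683%
Difference = 41.683 − 45.6308 = -3.9478 pp.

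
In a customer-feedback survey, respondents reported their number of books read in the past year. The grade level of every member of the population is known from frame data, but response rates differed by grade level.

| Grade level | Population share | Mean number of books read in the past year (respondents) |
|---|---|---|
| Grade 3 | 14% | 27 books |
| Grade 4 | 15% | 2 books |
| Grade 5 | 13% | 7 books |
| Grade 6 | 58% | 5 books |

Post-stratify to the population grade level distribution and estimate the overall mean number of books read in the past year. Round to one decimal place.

Each cell contributes population-share × respondent value:
  Grade 3: 0.14 × 27 = 3.78
  Grade 4: 0.15 × 2 = 0.3
  Grade 5: 0.13 × 7 = 0.91
  Grade 6: 0.58 × 5 = 2.9
Post-stratified estimate = 7.89 → 7.9.

7.9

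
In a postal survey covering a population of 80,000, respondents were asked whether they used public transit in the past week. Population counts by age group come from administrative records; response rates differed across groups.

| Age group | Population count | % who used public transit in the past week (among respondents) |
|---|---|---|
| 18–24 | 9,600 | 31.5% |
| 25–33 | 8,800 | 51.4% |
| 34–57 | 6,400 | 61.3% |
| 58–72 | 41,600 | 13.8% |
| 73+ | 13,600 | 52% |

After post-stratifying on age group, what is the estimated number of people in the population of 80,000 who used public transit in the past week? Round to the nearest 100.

24,300

Each cell contributes its population count × the respondent rate:
  18–24: 9,600 × 31.5% = 3024
  25–33: 8,800 × 51.4% = 4523.2
  34–57: 6,400 × 61.3% = 3923.2
  58–72: 41,600 × 13.8% = 5740.8
  73+: 13,600 × 52% = 7072
Estimated total = 24283.2 → 24,300.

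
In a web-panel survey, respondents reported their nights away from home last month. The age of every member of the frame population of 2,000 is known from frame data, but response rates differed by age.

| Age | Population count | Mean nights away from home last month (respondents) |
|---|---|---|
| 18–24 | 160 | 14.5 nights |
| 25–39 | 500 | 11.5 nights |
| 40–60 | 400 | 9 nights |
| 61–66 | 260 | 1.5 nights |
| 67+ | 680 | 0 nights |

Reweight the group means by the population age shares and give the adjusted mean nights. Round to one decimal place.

Reweight to the known age distribution:
  18–24: (160/2,000) × 14.5 = 1.16
  25–39: (500/2,000) × 11.5 = 2.875
  40–60: (400/2,000) × 9 = 1.8
  61–66: (260/2,000) × 1.5 = 0.195
  67+: (680/2,000) × 0 = 0
Post-stratified estimate = 6.03 → 6.0.

6.0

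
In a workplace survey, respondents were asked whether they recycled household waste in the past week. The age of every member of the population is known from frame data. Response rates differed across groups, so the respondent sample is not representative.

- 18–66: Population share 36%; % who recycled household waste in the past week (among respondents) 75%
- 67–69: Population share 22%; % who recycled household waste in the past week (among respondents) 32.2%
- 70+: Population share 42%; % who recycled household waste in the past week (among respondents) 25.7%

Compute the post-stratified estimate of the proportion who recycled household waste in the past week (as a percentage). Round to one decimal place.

44.9%

Post-stratification weights by population share, not respondent share:
  18–66: 0.36 × 75 = 27
  67–69: 0.22 × 32.2 = 7.084
  70+: 0.42 × 25.7 = 10.794
Post-stratified estimate = 44.878 → 44.9%.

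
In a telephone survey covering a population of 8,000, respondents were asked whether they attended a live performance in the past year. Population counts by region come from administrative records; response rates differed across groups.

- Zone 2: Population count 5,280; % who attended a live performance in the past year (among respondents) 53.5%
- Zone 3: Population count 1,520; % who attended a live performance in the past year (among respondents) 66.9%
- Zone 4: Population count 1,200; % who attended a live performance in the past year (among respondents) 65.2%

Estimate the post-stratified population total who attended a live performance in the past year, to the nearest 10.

Each cell contributes its population count × the respondent rate:
  Zone 2: 5,280 × 53.5% = 2824.8
  Zone 3: 1,520 × 66.9% = 1016.88
  Zone 4: 1,200 × 65.2% = 782.4
Estimated total = 4624.08 → 4,620.

4,620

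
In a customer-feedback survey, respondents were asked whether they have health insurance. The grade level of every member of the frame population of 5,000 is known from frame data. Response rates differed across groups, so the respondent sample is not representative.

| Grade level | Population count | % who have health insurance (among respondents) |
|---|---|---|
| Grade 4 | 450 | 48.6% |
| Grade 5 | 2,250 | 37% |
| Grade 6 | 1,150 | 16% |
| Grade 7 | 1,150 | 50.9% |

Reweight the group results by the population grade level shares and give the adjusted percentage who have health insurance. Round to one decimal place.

36.4%

Each cell contributes population-share × respondent value:
  Grade 4: (450/5,000) × 48.6 = 4.374
  Grade 5: (2,250/5,000) × 37 = 16.65
  Grade 6: (1,150/5,000) × 16 = 3.68
  Grade 7: (1,150/5,000) × 50.9 = 11.707
Post-stratified estimate = 36.411 → 36.4%.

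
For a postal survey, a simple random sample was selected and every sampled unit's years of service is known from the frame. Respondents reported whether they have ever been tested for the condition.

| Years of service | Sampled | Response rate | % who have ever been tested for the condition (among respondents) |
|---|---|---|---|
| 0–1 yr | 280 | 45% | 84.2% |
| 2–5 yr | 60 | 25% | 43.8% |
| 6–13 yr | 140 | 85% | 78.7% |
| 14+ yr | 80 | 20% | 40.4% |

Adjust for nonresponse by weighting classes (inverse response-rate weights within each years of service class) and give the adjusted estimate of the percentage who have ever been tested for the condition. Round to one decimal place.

Inverse-response-rate weighting restores each class to its sampled count, so class totals weight by n_sampled:
  0–1 yr: 280 × 84.2 = 23,576
  2–5 yr: 60 × 43.8 = 2628
  6–13 yr: 140 × 78.7 = 11,018
  14+ yr: 80 × 40.4 = 3232
Adjusted estimate = 40,454 / 560 = 72.2393 → 72.2%.

72.2%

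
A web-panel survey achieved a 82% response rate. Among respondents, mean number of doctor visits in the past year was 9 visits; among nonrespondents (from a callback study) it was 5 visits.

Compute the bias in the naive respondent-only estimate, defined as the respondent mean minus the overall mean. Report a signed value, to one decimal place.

Nonresponse fraction = 1 − 0.82 = 0.18.
Bias = (nonresponse fraction) × (respondent mean − nonrespondent mean)
     = 0.18 × (9 − 5) = 0.18 × 4 = 0.72.

+0.7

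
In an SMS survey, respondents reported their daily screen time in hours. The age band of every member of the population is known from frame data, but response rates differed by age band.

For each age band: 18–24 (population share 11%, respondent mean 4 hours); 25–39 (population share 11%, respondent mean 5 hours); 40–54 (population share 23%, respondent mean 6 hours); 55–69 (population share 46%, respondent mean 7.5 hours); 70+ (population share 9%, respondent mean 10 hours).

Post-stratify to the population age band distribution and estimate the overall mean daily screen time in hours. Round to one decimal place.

Reweight to the known age band distribution:
  18–24: 0.11 × 4 = 0.44
  25–39: 0.11 × 5 = 0.55
  40–54: 0.23 × 6 = 1.38
  55–69: 0.46 × 7.5 = 3.45
  70+: 0.09 × 10 = 0.9
Post-stratified estimate = 6.72 → 6.7.

6.7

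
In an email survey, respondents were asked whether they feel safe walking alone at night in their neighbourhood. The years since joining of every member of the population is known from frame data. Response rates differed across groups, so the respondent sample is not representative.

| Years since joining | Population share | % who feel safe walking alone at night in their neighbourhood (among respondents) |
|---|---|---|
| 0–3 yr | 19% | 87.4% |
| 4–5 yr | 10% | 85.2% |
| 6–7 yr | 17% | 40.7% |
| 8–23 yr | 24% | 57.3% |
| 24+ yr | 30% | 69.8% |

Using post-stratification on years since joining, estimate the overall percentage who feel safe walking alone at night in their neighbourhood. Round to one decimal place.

66.7%

Each cell contributes population-share × respondent value:
  0–3 yr: 0.19 × 87.4 = 16.606
  4–5 yr: 0.1 × 85.2 = 8.52
  6–7 yr: 0.17 × 40.7 = 6.919
  8–23 yr: 0.24 × 57.3 = 13.752
  24+ yr: 0.3 × 69.8 = 20.94
Post-stratified estimate = 66.737 → 66.7%.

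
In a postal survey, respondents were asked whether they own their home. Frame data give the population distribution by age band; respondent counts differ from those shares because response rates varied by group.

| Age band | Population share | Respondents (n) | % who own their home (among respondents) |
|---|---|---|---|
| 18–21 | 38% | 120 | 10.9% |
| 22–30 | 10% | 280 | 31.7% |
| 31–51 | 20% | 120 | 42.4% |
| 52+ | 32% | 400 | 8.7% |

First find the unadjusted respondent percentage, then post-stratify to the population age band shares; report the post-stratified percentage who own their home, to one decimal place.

Without adjustment, the pooled respondent share is:
  (120/920)×10.9 + (280/920)×31.7 + (120/920)×42.4 + (400/920)×8.7 = 20.3826%
Post-stratified estimate weights by population shares:
  0.38×10.9 + 0.1×31.7 + 0.2×42.4 + 0.32×8.7 = 18.576%

18.6%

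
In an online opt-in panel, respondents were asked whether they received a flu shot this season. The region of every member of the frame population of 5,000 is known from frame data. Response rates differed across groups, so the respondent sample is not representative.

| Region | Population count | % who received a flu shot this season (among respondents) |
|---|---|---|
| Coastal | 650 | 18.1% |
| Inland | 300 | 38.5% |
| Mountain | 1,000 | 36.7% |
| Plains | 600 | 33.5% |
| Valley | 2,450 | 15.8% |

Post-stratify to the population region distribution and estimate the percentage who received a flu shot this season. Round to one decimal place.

Post-stratification weights by population share, not respondent share:
  Coastal: (650/5,000) × 18.1 = 2.353
  Inland: (300/5,000) × 38.5 = 2.31
  Mountain: (1,000/5,000) × 36.7 = 7.34
  Plains: (600/5,000) × 33.5 = 4.02
  Valley: (2,450/5,000) × 15.8 = 7.742
Post-stratified estimate = 23.765 → 23.8%.

23.8%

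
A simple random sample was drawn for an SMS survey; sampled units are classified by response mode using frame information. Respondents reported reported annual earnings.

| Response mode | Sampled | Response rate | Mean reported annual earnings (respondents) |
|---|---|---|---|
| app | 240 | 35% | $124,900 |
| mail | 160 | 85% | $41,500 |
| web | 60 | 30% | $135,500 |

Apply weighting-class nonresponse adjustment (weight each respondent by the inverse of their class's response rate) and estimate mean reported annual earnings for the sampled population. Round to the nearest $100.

$97,300

Each respondent's weight = sampled/responded in their class; summing within a class gives n_sampled, so:
  app: 240 × 124,900 = 29,976,000
  mail: 160 × 41,500 = 6,640,000
  web: 60 × 135,500 = 8,130,000
Adjusted estimate = 44,746,000 / 460 = 97273.9 → $97,300.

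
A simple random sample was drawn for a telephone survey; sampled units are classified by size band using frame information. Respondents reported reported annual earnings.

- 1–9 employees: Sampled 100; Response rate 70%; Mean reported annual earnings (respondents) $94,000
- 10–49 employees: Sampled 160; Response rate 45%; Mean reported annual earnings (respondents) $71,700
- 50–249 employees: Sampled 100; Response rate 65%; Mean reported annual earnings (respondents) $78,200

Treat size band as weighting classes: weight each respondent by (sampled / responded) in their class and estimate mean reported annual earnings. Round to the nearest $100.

Each respondent's weight = sampled/responded in their class; summing within a class gives n_sampled, so:
  1–9 employees: 100 × 94,000 = 9,400,000
  10–49 employees: 160 × 71,700 = 11,472,000
  50–249 employees: 100 × 78,200 = 7,820,000
Adjusted estimate = 28,692,000 / 360 = 79,700 → $79,700.

$79,700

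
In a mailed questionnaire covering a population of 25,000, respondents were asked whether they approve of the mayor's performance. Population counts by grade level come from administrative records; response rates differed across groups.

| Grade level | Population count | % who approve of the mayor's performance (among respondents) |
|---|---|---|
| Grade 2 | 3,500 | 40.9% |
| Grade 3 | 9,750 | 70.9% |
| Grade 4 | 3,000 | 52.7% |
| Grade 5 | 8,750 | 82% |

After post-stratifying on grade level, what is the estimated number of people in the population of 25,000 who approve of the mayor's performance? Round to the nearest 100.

Estimated count per cell = population count × respondent percentage:
  Grade 2: 3,500 × 40.9% = 1431.5
  Grade 3: 9,750 × 70.9% = 6912.75
  Grade 4: 3,000 × 52.7% = 1581
  Grade 5: 8,750 × 82% = 7175
Estimated total = 17100.2 → 17,100.

17,100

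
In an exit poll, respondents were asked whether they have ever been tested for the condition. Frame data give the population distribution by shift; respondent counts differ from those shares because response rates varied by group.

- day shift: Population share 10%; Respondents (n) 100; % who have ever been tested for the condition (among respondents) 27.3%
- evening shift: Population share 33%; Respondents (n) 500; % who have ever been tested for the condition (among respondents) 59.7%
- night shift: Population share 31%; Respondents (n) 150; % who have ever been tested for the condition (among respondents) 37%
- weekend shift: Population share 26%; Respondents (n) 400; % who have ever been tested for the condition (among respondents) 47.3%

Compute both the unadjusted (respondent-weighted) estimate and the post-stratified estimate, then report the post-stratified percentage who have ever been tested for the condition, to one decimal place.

Without adjustment, the pooled respondent share is:
  (100/1150)×27.3 + (500/1150)×59.7 + (150/1150)×37 + (400/1150)×47.3 = 49.6087%
Post-stratifying to population shares instead:
  0.1×27.3 + 0.33×59.7 + 0.31×37 + 0.26×47.3 = 46.199%

46.2%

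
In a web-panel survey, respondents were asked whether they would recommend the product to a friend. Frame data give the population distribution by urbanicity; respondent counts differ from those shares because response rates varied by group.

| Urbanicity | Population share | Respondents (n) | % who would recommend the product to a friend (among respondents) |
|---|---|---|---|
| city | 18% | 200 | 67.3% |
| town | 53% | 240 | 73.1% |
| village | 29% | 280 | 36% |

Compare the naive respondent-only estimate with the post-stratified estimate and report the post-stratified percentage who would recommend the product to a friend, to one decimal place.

61.3%

Naive respondent-only estimate (weights = respondent counts):
  (200/720)×67.3 + (240/720)×73.1 + (280/720)×36 = 57.0611%
Post-stratifying to population shares instead:
  0.18×67.3 + 0.53×73.1 + 0.29×36 = 61.297%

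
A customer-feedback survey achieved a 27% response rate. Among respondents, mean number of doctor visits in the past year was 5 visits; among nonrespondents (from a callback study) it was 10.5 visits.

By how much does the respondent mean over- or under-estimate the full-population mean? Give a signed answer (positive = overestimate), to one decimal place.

Nonresponse fraction = 1 − 0.27 = 0.73.
Bias = (nonresponse fraction) × (respondent mean − nonrespondent mean)
     = 0.73 × (5 − 10.5) = 0.73 × -5.5 = -4.015.

-4.0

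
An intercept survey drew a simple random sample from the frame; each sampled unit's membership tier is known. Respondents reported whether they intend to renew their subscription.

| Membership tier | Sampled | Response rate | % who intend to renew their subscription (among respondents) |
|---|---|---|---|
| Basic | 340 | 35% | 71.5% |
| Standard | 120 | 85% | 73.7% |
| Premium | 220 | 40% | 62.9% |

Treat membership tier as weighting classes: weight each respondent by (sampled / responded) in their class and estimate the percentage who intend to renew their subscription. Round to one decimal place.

Each respondent's weight = sampled/responded in their class; summing within a class gives n_sampled, so:
  Basic: 340 × 71.5 = 24,310
  Standard: 120 × 73.7 = 8844
  Premium: 220 × 62.9 = 13,838
Adjusted estimate = 46,992 / 680 = 69.1059 → 69.1%.

69.1%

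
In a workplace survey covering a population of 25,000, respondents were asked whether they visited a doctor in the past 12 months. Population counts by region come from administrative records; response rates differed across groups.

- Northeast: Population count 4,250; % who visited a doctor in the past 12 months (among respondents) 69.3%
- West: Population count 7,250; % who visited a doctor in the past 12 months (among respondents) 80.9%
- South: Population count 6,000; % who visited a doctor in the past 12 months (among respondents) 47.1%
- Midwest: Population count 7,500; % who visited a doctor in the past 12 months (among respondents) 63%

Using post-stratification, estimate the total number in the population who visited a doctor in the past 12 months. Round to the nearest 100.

Estimated count per cell = population count × respondent percentage:
  Northeast: 4,250 × 69.3% = 2945.25
  West: 7,250 × 80.9% = 5865.25
  South: 6,000 × 47.1% = 2826
  Midwest: 7,500 × 63% = 4725
Estimated total = 16361.5 → 16,400.

16,400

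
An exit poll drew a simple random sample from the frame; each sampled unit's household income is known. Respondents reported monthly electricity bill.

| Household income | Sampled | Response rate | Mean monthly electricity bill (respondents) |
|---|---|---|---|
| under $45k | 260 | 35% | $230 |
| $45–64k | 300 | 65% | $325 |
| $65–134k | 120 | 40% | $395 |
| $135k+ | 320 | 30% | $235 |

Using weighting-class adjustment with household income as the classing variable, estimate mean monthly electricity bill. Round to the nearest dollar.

$280

With weight = n_sampled/n_responded per class, the weighted class total is n_sampled:
  under $45k: 260 × 230 = 59,800
  $45–64k: 300 × 325 = 97,500
  $65–134k: 120 × 395 = 47,400
  $135k+: 320 × 235 = 75,200
Adjusted estimate = 279,900 / 1,000 = 279.9 → $280.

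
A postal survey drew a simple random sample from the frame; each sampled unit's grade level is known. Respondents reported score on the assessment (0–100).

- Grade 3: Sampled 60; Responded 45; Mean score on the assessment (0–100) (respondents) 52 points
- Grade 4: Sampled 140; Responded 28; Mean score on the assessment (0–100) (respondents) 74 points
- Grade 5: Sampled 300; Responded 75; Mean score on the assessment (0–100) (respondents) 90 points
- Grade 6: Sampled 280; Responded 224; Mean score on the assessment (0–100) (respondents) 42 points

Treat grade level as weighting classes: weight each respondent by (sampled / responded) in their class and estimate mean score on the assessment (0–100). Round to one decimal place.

Class response rates: Grade 3 45/60 = 75%, Grade 4 28/140 = 20%, Grade 5 75/300 = 25%, Grade 6 224/280 = 80%.
With weight = n_sampled/n_responded per class, the weighted class total is n_sampled:
  Grade 3: 60 × 52 = 3120
  Grade 4: 140 × 74 = 10,360
  Grade 5: 300 × 90 = 27,000
  Grade 6: 280 × 42 = 11,760
Adjusted estimate = 52,240 / 780 = 66.9744 → 67.0.

67.0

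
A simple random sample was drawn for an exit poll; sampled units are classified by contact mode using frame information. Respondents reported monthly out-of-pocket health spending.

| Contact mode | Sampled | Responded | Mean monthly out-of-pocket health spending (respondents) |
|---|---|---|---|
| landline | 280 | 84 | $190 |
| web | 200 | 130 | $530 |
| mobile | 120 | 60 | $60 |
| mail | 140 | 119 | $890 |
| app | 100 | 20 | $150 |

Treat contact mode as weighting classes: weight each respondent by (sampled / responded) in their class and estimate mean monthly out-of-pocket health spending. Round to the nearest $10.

Class response rates: landline 84/280 = 30%, web 130/200 = 65%, mobile 60/120 = 50%, mail 119/140 = 85%, app 20/100 = 20%.
With weight = n_sampled/n_responded per class, the weighted class total is n_sampled:
  landline: 280 × 190 = 53,200
  web: 200 × 530 = 106,000
  mobile: 120 × 60 = 7200
  mail: 140 × 890 = 124,600
  app: 100 × 150 = 15,000
Adjusted estimate = 306,000 / 840 = 364.286 → $360.

$360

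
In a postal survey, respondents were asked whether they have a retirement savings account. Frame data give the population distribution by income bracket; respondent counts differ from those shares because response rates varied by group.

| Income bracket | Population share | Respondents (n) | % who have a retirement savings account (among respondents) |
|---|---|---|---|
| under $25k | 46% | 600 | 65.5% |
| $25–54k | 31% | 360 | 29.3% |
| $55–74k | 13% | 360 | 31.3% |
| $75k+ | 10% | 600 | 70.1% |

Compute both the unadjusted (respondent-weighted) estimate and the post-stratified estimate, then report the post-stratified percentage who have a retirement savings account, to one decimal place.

Without adjustment, the pooled respondent share is:
  (600/1920)×65.5 + (360/1920)×29.3 + (360/1920)×31.3 + (600/1920)×70.1 = 53.7375%
Post-stratifying to population shares instead:
  0.46×65.5 + 0.31×29.3 + 0.13×31.3 + 0.1×70.1 = 50.292%

50.3%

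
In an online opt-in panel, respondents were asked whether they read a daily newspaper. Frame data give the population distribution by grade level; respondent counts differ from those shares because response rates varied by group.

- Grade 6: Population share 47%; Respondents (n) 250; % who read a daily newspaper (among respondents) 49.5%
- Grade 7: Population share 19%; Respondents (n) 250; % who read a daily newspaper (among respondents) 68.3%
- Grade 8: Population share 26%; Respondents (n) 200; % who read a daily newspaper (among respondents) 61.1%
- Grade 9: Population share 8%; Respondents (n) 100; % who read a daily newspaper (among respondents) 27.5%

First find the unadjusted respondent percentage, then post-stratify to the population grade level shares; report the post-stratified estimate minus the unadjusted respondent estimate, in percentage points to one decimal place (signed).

-1.2 percentage points

Naive respondent-only estimate (weights = respondent counts):
  (250/800)×49.5 + (250/800)×68.3 + (200/800)×61.1 + (100/800)×27.5 = 55.525%
Post-stratifying to population shares instead:
  0.47×49.5 + 0.19×68.3 + 0.26×61.1 + 0.08×27.5 = 54.328%
Difference = 54.328 − 55.525 = -1.197 pp.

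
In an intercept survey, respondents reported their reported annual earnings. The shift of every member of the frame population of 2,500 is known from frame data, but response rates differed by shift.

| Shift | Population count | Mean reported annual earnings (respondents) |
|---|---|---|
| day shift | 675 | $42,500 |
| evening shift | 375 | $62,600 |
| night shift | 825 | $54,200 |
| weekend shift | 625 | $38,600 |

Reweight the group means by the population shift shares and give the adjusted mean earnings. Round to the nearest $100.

$48,400

Each cell contributes population-share × respondent value:
  day shift: (675/2,500) × 42,500 = 11,475
  evening shift: (375/2,500) × 62,600 = 9390
  night shift: (825/2,500) × 54,200 = 17,886
  weekend shift: (625/2,500) × 38,600 = 9650
Post-stratified estimate = 48,401 → $48,400.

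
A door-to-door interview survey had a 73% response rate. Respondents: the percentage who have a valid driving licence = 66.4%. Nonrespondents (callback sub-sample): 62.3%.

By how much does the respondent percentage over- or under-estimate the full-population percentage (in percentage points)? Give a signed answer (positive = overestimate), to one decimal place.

+1.1 percentage points

Nonresponse fraction = 1 − 0.73 = 0.27.
Bias = (nonresponse fraction) × (respondent percentage − nonrespondent percentage)
     = 0.27 × (66.4 − 62.3) = 0.27 × 4.1 = 1.107.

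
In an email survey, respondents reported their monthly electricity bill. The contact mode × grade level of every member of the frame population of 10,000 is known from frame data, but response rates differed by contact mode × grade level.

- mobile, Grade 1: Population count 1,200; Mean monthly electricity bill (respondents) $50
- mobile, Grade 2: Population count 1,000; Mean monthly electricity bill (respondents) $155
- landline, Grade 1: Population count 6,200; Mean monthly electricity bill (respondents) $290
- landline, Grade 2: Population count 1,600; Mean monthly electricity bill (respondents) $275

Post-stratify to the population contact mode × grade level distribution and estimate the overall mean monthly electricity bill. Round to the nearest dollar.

Each cell contributes population-share × respondent value:
  mobile, Grade 1: (1,200/10,000) × 50 = 6
  mobile, Grade 2: (1,000/10,000) × 155 = 15.5
  landline, Grade 1: (6,200/10,000) × 290 = 179.8
  landline, Grade 2: (1,600/10,000) × 275 = 44
Post-stratified estimate = 245.3 → $245.

$245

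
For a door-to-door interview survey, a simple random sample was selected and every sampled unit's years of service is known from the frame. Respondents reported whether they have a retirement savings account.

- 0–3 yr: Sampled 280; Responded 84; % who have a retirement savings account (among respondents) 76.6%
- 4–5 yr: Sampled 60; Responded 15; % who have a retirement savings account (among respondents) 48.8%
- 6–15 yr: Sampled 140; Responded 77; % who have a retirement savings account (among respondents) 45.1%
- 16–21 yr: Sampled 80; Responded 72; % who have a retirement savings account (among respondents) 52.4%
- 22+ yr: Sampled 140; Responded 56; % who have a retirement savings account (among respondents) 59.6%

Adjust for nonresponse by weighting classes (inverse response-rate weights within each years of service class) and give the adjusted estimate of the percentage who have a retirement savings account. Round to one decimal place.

Class response rates: 0–3 yr 84/280 = 30%, 4–5 yr 15/60 = 25%, 6–15 yr 77/140 = 55%, 16–21 yr 72/80 = 90%, 22+ yr 56/140 = 40%.
Weighting each respondent by the inverse class response rate inflates each class back to its sampled size, so the class weight is n_sampled:
  0–3 yr: 280 × 76.6 = 21,448
  4–5 yr: 60 × 48.8 = 2928
  6–15 yr: 140 × 45.1 = 6314
  16–21 yr: 80 × 52.4 = 4192
  22+ yr: 140 × 59.6 = 8344
Adjusted estimate = 43,226 / 700 = 61.7514 → 61.8%.

61.8%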